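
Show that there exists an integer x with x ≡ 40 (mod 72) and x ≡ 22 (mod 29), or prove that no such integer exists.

Since 72 and 29 share no common factor, CRT says the pair of congruences has a solution (unique mod 2088).
Write x = 40 + 72t and require 40 + 72t ≡ 22 (mod 29), i.e. 72t ≡ 11 (mod 29).
72 ≡ 14 (mod 29), so this reads 14t ≡ 11 (mod 29). Note 14·27 = 378 ≡ 1 (mod 29) (as 378 − 1 = 13·29), so 14⁻¹ ≡ 27.
Multiplying by 27: t ≡ 27·11 = 297 ≡ 7 (mod 29).
Taking t = 7 gives x = 40 + 72·7 = 544.
Check: 544 mod 72 = 40, 544 mod 29 = 22. ✓

x = 544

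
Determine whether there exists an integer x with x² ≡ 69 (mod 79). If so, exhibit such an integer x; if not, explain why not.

Apply Euler's criterion with the prime 79: 69 is a quadratic residue iff 69^39 ≡ 1 (mod 79), and a non-residue iff it is ≡ −1.
Squaring successively (mod 79): 69^2 = 4761 ≡ 21; 69^4 ≡ 21² = 441 ≡ 46; 69^8 ≡ 46² = 2116 ≡ 62; 69^16 ≡ 62² = 3844 ≡ 52; 69^32 ≡ 52² = 2704 ≡ 18.
Since 39 = 32 + 4 + 2 + 1, 69^39 ≡ 18 · 46 · 21 · 69; multiplying out mod 79: 18·46 = 828 ≡ 38, then 38·21 = 798 ≡ 8, then 8·69 = 552 ≡ 78. Thus 69^39 ≡ 78 ≡ −1 (mod 79).
The value −1 means 69 is a non-residue modulo 79, so x² ≡ 69 (mod 79) is impossible.

No, no such integer exists.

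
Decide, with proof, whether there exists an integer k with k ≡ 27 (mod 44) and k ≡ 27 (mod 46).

k = 27

Here gcd(44, 46) = 2, and both 27 and 27 leave remainder 1 mod 2, so the system is consistent.
The smallest candidate k = 27 works directly: 27 ≡ 27 (mod 46).
Verify: 27 = 0·44 + 27 and 27 = 0·46 + 27. ✓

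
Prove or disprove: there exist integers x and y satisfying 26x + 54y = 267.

gcd(26, 54) = 2, so every integer of the form 26x + 54y is a multiple of 2.
However 267 leaves remainder 1 on division by 2.
So the equation is unsolvable over ℤ.

No, no such integers exist.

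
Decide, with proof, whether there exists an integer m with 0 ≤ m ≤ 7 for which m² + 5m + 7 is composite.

At m = 2: 2² + 5·2 + 7 = 21 = 3·7, which is composite.

m = 2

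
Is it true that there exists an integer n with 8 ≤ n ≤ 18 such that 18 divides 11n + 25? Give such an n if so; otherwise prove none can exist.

The values of 11n + 25 for n = 8, 9, …, 18 are 113, 124, 135, 146, 157, 168, 179, 190, 201, 212, 223; reduced mod 18 these are 5, 16, 9, 2, 13, 6, 17, 10, 3, 14, 7.
Since 0 is absent from this list, 18 ∤ 11n + 25 for every n with 8 ≤ n ≤ 18.

No such integer n in that range exists.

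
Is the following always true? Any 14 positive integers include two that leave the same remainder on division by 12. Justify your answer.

Partition the integers by their residue mod 12; there are 12 classes.
Placing 14 integers into 12 classes, some class receives at least two — say a and b.
So a and b have equal remainders mod 12, which is exactly what was to be shown.

True.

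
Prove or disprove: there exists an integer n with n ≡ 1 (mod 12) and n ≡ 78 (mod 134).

gcd(12, 134) = 2. If n ≡ 1 (mod 12) and n ≡ 78 (mod 134), then n ≡ 1 (mod 2) and n ≡ 78 (mod 2).
These are incompatible: 1 − 78 = -77 is not divisible by 2.
Hence the system has no solution.

No such integer exists.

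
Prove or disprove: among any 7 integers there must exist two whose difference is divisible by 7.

No; for instance {16, 17, 18, 19, 20, 21, 22} is a counterexample.

Take the 7 consecutive integers 16, 17, …, 22: their residues mod 7 are all distinct because 7 ≤ 7.
No two share a residue, so no pair has difference divisible by 7; the claim fails for this set.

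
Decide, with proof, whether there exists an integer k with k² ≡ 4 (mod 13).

Take k = 11. Then 11² = 121 = 9·13 + 4, so 11² ≡ 4 (mod 13).

k = 11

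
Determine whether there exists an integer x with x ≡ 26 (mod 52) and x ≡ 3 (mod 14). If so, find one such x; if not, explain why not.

Reduce both congruences modulo 2, which divides 52 and 14: they say x ≡ 26 (mod 2) and x ≡ 3 (mod 2).
These are incompatible: 26 − 3 = 23 is not divisible by 2.
So no integer satisfies both congruences.

No, no such integer exists.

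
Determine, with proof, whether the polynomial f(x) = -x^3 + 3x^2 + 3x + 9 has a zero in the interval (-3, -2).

f(-3) = 54 and f(-2) = 23, both positive, so a sign-change argument is unavailable; we show f keeps this sign on the whole interval.
Shift to the endpoint -2: with x = -2 − u (0 < u < 1), one computes f(-2 − u) = u^3 + 9u^2 + 21u + 23.
The nonzero coefficients here are all positive, so for u > 0 every term is positive (or zero), and the constant term 23 is strictly positive.
Therefore f(x) > 0 throughout (-3, -2), and f has no zero there.

No.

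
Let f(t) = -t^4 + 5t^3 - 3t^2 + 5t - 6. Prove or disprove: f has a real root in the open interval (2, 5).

Such a root exists.

f(2) = 16 and f(5) = -56, which have opposite signs.
f is continuous everywhere (it is a polynomial), in particular on [2, 5].
By the Intermediate Value Theorem, f takes the value 0 somewhere in the open interval.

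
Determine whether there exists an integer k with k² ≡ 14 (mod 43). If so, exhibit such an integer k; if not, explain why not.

k = 10

Take k = 10. Then 10² = 100 = 2·43 + 14, so 10² ≡ 14 (mod 43).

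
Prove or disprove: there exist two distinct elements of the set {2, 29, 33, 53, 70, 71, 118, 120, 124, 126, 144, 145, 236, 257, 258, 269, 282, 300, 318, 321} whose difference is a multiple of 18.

2 and 236 are such a pair.

Both 2 and 236 leave remainder 2 on division by 18; their difference 234 = 13·18 is a multiple of 18.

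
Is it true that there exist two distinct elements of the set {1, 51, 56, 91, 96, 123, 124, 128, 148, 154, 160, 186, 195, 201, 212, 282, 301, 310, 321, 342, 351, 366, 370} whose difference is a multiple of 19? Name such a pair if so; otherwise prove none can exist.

The pair (1, 96) works.

Reduce each element mod 19: 1↦1, 51↦13, 56↦18, 91↦15, 96↦1, 123↦9, 124↦10, 128↦14, 148↦15, 154↦2, 160↦8, 186↦15, 195↦5, 201↦11, 212↦3, 282↦16, 301↦16, 310↦6, 321↦17, 342↦0, 351↦9, 366↦5, 370↦9. The residue 1 repeats (at 1 and 96), and 96 − 1 = 95 = 5·19.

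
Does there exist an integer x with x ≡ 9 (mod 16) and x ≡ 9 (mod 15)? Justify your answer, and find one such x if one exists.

The moduli 16 and 15 are coprime, so by the Chinese Remainder Theorem a unique solution modulo 240 exists.
Any solution of the first congruence is x = 9 + 16t; substituting into the second, 16t ≡ 9 − 9 ≡ 0 (mod 15).
16 ≡ 1 (mod 15), so this reads 1t ≡ 0 (mod 15). t = 0 satisfies this.
With t = 0: x = 9 + 16·0 = 9.
Indeed 9 ≡ 9 (mod 16) and 9 ≡ 9 (mod 15).

x = 9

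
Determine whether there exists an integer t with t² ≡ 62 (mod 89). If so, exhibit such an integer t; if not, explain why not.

89 is prime, so by Euler's criterion 62 is a square mod 89 iff 62^((89−1)/2) = 62^44 ≡ 1 (mod 89).
Repeated squaring mod 89: 62^2 = 3844 ≡ 17; 62^4 ≡ 17² = 289 ≡ 22; 62^8 ≡ 22² = 484 ≡ 39; 62^16 ≡ 39² = 1521 ≡ 8; 62^32 ≡ 8² = 64 ≡ 64.
Since 44 = 32 + 8 + 4, 62^44 ≡ 64 · 39 · 22; multiplying out mod 89: 64·39 = 2496 ≡ 4, then 4·22 = 88 ≡ 88. Thus 62^44 ≡ 88 ≡ −1 (mod 89).
The value −1 means 62 is a non-residue modulo 89, so t² ≡ 62 (mod 89) is impossible.

There is no such integer.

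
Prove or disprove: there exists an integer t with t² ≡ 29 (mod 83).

t = 19

Take t = 19. Then 19² = 361 = 4·83 + 29, so 19² ≡ 29 (mod 83).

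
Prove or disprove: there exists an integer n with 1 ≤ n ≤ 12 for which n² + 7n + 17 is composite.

At n = 9: 9² + 7·9 + 17 = 161 = 7·23, which is composite.

n = 9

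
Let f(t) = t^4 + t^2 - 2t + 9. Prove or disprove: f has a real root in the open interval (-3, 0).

No.

f(-3) = 105 and f(0) = 9, both positive, so a sign-change argument is unavailable; we show f keeps this sign on the whole interval.
Substitute t = −u, where 0 < u < 3 on the interval. Expanding, f(−u) = u^4 + u^2 + 2u + 9.
The nonzero coefficients here are all positive, so for u > 0 every term is positive (or zero), and the constant term 9 is strictly positive.
So f is strictly positive on (-3, 0); no root exists in the interval.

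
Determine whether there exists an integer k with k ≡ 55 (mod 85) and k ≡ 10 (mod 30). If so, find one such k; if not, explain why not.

gcd(85, 30) = 5. A simultaneous solution exists iff 55 ≡ 10 (mod 5); here 55 mod 5 = 0 = 10 mod 5, so it does.
List candidates k ≡ 55 (mod 85): 55, 140, 225, 310. Modulo 30 these are 25, 20, 15, 10; 310 gives 10 as required.
Verify: 310 = 3·85 + 55 and 310 = 10·30 + 10. ✓

k = 310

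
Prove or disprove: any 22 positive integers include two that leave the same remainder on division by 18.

Yes.

Each integer lies in one of the 18 residue classes modulo 18.
With 22 integers and only 18 classes, the pigeonhole principle forces two of them, say a and b, into the same class.
So a and b have equal remainders mod 18, which is exactly what was to be shown.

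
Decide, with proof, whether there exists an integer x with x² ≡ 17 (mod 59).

x = 31 works: 31² = 961, and 961 − 17 = 944 = 16·59.

x = 31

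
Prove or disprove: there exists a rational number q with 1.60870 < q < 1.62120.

q = 21/13

Look for a denominator N such that an integer falls strictly between N·1.60870 and N·1.62120. N = 13 works: 13·1.60870 = 20.91310 < 21 < 21.07560 = 13·1.62120.
Dividing back, 1.60870 < 21/13 < 1.62120, and 21/13 is rational.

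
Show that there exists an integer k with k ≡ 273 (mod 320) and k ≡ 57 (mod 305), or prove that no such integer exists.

gcd(320, 305) = 5. If k ≡ 273 (mod 320) and k ≡ 57 (mod 305), then k ≡ 273 (mod 5) and k ≡ 57 (mod 5).
But 273 mod 5 = 3 while 57 mod 5 = 2, a contradiction.
Therefore no such k exists.

No, no such integer exists.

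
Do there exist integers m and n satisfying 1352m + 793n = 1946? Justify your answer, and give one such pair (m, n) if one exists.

No, no such integers exist.

Any value of 1352m + 793n is a multiple of gcd(1352, 793) = 13.
But 1946 = 13·149 + 9, so 13 ∤ 1946.
Therefore 1352m + 793n = 1946 has no solution in integers.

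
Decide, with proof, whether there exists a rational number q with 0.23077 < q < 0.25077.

Scale by 4: the interval becomes (0.92308, 1.00308), which contains the integer 1.
So q = 1/4 works: it is a ratio of integers, and dividing 4·0.23077 < 1 < 4·0.25077 through by 4 gives 0.23077 < 1/4 < 0.25077.

q = 1/4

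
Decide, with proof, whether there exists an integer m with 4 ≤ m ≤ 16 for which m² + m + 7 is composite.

m = 13

At m = 13: 13² + 13 + 7 = 189 = 3·63, which is composite.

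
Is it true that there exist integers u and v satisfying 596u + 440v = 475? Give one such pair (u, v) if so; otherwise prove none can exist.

There are no such integers.

Any value of 596u + 440v is a multiple of gcd(596, 440) = 4.
But 475 = 4·118 + 3, so 4 ∤ 475.
Hence no integers u, v satisfy the equation.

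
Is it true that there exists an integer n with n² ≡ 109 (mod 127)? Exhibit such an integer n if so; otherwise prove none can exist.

127 is prime, so by Euler's criterion 109 is a square mod 127 iff 109^((127−1)/2) = 109^63 ≡ 1 (mod 127).
Squaring successively (mod 127): 109^2 = 11881 ≡ 70; 109^4 ≡ 70² = 4900 ≡ 74; 109^8 ≡ 74² = 5476 ≡ 15; 109^16 ≡ 15² = 225 ≡ 98; 109^32 ≡ 98² = 9604 ≡ 79.
Since 63 = 32 + 16 + 8 + 4 + 2 + 1, 109^63 ≡ 79 · 98 · 15 · 74 · 70 · 109; multiplying out mod 127: 79·98 = 7742 ≡ 122, then 122·15 = 1830 ≡ 52, then 52·74 = 3848 ≡ 38, then 38·70 = 2660 ≡ 120, then 120·109 = 13080 ≡ 126. Thus 109^63 ≡ 126 ≡ −1 (mod 127).
By Euler's criterion 109 is a quadratic non-residue mod 127: no n satisfies n² ≡ 109 (mod 127).

There is no such integer.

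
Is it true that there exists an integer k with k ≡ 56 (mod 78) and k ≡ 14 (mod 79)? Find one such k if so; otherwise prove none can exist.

k = 3332

gcd(78, 79) = 1, so the Chinese Remainder Theorem guarantees exactly one residue class mod 6162 satisfying both.
Write k = 56 + 78t and require 56 + 78t ≡ 14 (mod 79), i.e. 78t ≡ 37 (mod 79).
Invert 78 mod 79 by the Euclidean algorithm: 79 = 1·78 + 1, 78 = 78·1 + 0; back-substituting, 1 = 79 − 1·78. Hence 78·(-1) ≡ 1, so 78⁻¹ ≡ -1 ≡ 78 (mod 79).
Multiplying by 78: t ≡ 78·37 = 2886 ≡ 42 (mod 79).
With t = 42: k = 56 + 78·42 = 3332.
Check: 3332 mod 78 = 56, 3332 mod 79 = 14. ✓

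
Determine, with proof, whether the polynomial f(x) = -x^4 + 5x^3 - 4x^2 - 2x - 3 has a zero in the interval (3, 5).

Yes, f has a root in the interval.

f(3) = 9 and f(5) = -113, which have opposite signs.
As a polynomial, f is continuous on every closed interval.
By the Intermediate Value Theorem f must vanish at some point of (3, 5).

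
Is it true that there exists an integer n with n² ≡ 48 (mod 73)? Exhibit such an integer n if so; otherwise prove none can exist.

n = 62

n = 62 works: 62² = 3844, and 3844 − 48 = 3796 = 52·73.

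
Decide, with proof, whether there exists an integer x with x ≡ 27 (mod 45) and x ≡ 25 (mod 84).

gcd(45, 84) = 3. If x ≡ 27 (mod 45) and x ≡ 25 (mod 84), then x ≡ 27 (mod 3) and x ≡ 25 (mod 3).
But 27 mod 3 = 0 while 25 mod 3 = 1, a contradiction.
Hence the system has no solution.

No, no such integer exists.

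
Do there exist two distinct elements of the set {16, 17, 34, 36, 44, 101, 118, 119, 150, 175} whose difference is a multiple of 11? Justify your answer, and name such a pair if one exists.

Two integers differ by a multiple of 11 exactly when they have the same residue mod 11. The residues are 16↦5, 17↦6, 34↦1, 36↦3, 44↦0, 101↦2, 118↦8, 119↦9, 150↦7, 175↦10.
All 10 residues are distinct, so no two elements differ by a multiple of 11.

No such pair exists.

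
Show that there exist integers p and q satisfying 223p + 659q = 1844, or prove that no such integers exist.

p = 26, q = -6

Since gcd(223, 659) = 1, every integer is an integer combination of 223 and 659.
Euclidean algorithm: 659 = 2·223 + 213, 223 = 1·213 + 10, 213 = 21·10 + 3, 10 = 3·3 + 1, 3 = 3·1 + 0.
Unwinding: 1 = 10 − 3·3 = 10 − 3·(213 − 21·10) = −3·213 + 64·10 = −3·213 + 64·(223 − 1·213) = 64·223 − 67·213 = 64·223 − 67·(659 − 2·223) = −67·659 + 198·223, i.e. 223·198 + 659·(-67) = 1.
Multiplying through by 1844: p = 198·1844 = 365112, q = (-67)·1844 = -123548 is a solution.
Subtracting 554·659 from p and adding 554·223 to q gives the tidier solution (26, -6).
Indeed 223·26 + 659·(-6) = 5798 − 3954 = 1844.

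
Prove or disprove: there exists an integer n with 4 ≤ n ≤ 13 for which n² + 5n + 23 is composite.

The values for n = 4, 5, …, 13 are 59, 73, 89, 107, 127, 149, 173, 199, 227, 257, and each of these is prime.
So no value in the range makes the expression composite.

No such integer n in that range exists.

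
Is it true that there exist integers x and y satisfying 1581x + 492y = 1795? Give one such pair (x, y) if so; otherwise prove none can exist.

There are no such integers.

Both 1581 and 492 are divisible by gcd(1581, 492) = 3, hence so is any combination 1581x + 492y.
But 1795 = 3·598 + 1, so 3 ∤ 1795.
So the equation is unsolvable over ℤ.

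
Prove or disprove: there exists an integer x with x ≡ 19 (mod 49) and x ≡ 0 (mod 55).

x = 2420

gcd(49, 55) = 1, so the Chinese Remainder Theorem guarantees exactly one residue class mod 2695 satisfying both.
Write x = 19 + 49t and require 19 + 49t ≡ 0 (mod 55), i.e. 49t ≡ 36 (mod 55).
Invert 49 mod 55 by the Euclidean algorithm: 55 = 1·49 + 6, 49 = 8·6 + 1, 6 = 6·1 + 0; back-substituting, 1 = 49 − 8·6 = 49 − 8·(55 − 1·49) = −8·55 + 9·49. Hence 49·9 ≡ 1, so 49⁻¹ ≡ 9 (mod 55).
Therefore t ≡ 9·36 = 324 ≡ 49 (mod 55).
With t = 49: x = 19 + 49·49 = 2420.
Indeed 2420 ≡ 19 (mod 49) and 2420 ≡ 0 (mod 55).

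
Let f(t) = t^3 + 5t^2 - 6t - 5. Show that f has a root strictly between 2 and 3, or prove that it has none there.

f has no root in that interval.

The endpoint values f(2) = 11 and f(3) = 49 are both positive. Claim: f(t) > 0 for every t in (2, 3).
Shift to the endpoint 2: with t = 2 + u (0 < u < 1), one computes f(2 + u) = u^3 + 11u^2 + 26u + 11.
The nonzero coefficients here are all positive, so for u > 0 every term is positive (or zero), and the constant term 11 is strictly positive.
Therefore f(t) > 0 throughout (2, 3), and f has no zero there.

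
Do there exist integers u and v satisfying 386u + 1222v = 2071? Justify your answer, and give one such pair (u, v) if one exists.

Both 386 and 1222 are divisible by gcd(386, 1222) = 2, hence so is any combination 386u + 1222v.
But 2071 = 2·1035 + 1, so 2 ∤ 2071.
So the equation is unsolvable over ℤ.

No, no such integers exist.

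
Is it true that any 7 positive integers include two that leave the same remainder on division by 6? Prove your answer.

True.

There are exactly 6 possible remainders on division by 6.
Since 7 > 6, two of the 7 integers must share a residue class by the pigeonhole principle; call them a and b.
So a and b have equal remainders mod 6, which is exactly what was to be shown.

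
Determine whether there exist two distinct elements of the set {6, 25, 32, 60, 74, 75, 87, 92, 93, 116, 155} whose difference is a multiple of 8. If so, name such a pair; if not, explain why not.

The pair (60, 92) works.

60 mod 8 = 4 and 92 mod 8 = 4, so 92 − 60 = 32 = 4·8.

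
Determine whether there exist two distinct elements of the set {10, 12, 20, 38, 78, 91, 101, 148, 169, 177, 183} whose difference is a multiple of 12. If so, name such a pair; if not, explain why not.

No, no such pair exists.

Two integers differ by a multiple of 12 exactly when they have the same residue mod 12. The residues are 10↦10, 12↦0, 20↦8, 38↦2, 78↦6, 91↦7, 101↦5, 148↦4, 169↦1, 177↦9, 183↦3.
All 11 residues are distinct, so no two elements differ by a multiple of 12.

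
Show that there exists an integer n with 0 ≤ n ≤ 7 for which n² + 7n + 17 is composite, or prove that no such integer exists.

At n = 2: 2² + 7·2 + 17 = 35 = 5·7, which is composite.

n = 2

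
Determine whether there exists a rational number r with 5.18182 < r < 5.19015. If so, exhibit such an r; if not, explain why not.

Scale by 16: the interval becomes (82.90912, 83.04240), which contains the integer 83.
Hence 83/16 is a rational number with 5.18182 < 83/16 < 5.19015.

r = 83/16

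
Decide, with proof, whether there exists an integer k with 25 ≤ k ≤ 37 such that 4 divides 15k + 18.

k = 26

At k = 25 the value 393 is not a multiple of 4. At k = 26 we get 15·26 + 18 = 408, and 408 = 4·102.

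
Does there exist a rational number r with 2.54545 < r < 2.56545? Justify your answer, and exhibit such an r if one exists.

Look for a denominator N such that an integer falls strictly between N·2.54545 and N·2.56545. N = 9 works: 9·2.54545 = 22.90905 < 23 < 23.08905 = 9·2.56545.
Dividing back, 2.54545 < 23/9 < 2.56545, and 23/9 is rational.

r = 23/9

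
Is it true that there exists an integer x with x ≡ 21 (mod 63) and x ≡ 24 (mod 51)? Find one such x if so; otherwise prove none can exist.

x = 840

gcd(63, 51) = 3. A simultaneous solution exists iff 21 ≡ 24 (mod 3); here 21 mod 3 = 0 = 24 mod 3, so it does.
Put x = 21 + 63t, so we need 63t ≡ 3 (mod 51), equivalently (divide by 3) 21t ≡ 1 (mod 17).
21 ≡ 4 (mod 17), so this reads 4t ≡ 1 (mod 17). To invert 4 modulo 17: 17 = 4·4 + 1, 4 = 4·1 + 0, and unwinding, 1 = 17 − 4·4. Thus 4⁻¹ ≡ -4 ≡ 13 (mod 17).
Multiplying by 13: t ≡ 13·1 = 13 (mod 17).
Then x = 21 + 63·13 = 840.
Verify: 840 = 13·63 + 21 and 840 = 16·51 + 24. ✓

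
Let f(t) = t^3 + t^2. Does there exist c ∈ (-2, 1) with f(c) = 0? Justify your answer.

f(-2) = -4 and f(1) = 2, which have opposite signs.
f is continuous everywhere (it is a polynomial), in particular on [-2, 1].
The Intermediate Value Theorem then guarantees some c ∈ (-2, 1) with f(c) = 0.

Yes, f has a root in the interval.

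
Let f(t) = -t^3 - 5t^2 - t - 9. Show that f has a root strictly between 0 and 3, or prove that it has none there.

f(0) = -9 and f(3) = -84, both negative, so a sign-change argument is unavailable; we show f keeps this sign on the whole interval.
Every nonzero coefficient of f(t) = -t^3 - 5t^2 - t - 9 is negative; for t > 0 each term then has that sign, and the constant term -9 is strictly negative.
Therefore f(t) < 0 throughout (0, 3), and f has no zero there.

No such root exists.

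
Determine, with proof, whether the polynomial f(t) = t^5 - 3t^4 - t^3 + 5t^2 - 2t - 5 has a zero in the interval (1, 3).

Such a root exists.

f(1) = -5 and f(3) = 7, which have opposite signs.
As a polynomial, f is continuous on every closed interval.
By the Intermediate Value Theorem f must vanish at some point of (1, 3).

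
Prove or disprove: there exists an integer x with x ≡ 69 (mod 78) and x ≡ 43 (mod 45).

There is no such integer.

gcd(78, 45) = 3. If x ≡ 69 (mod 78) and x ≡ 43 (mod 45), then x ≡ 69 (mod 3) and x ≡ 43 (mod 3).
These are incompatible: 69 − 43 = 26 is not divisible by 3.
Therefore no such x exists.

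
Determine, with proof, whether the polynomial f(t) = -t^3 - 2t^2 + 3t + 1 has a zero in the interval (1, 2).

Such a root exists.

f(1) = 1 and f(2) = -9, which have opposite signs.
Since f is a polynomial it is continuous on [1, 2].
By the Intermediate Value Theorem f must vanish at some point of (1, 2).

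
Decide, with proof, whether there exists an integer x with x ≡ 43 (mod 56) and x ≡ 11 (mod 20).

gcd(56, 20) = 4. A simultaneous solution exists iff 43 ≡ 11 (mod 4); here 43 mod 4 = 3 = 11 mod 4, so it does.
Step through x = 43, 43 + 56, 43 + 2·56, …: the values 43, 99, 155, 211 reduce mod 20 to 3, 19, 15, 11. The value 211 hits 11.
Verify: 211 = 3·56 + 43 and 211 = 10·20 + 11. ✓

x = 211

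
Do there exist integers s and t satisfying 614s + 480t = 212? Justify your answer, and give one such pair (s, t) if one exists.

s = 238, t = -304

gcd(614, 480) = 2, and 2 divides 212, so integer solutions exist.
Dividing through by 2 reduces the equation to 307s + 240t = 106.
Run the Euclidean algorithm on 307 and 240: 307 = 1·240 + 67, 240 = 3·67 + 39, 67 = 1·39 + 28, 39 = 1·28 + 11, 28 = 2·11 + 6, 11 = 1·6 + 5, 6 = 1·5 + 1, 5 = 5·1 + 0.
Unwinding: 1 = 6 − 1·5 = 6 − (11 − 1·6) = −11 + 2·6 = −11 + 2·(28 − 2·11) = 2·28 − 5·11 = 2·28 − 5·(39 − 1·28) = −5·39 + 7·28 = −5·39 + 7·(67 − 1·39) = 7·67 − 12·39 = 7·67 − 12·(240 − 3·67) = −12·240 + 43·67 = −12·240 + 43·(307 − 1·240) = 43·307 − 55·240, i.e. 307·43 + 240·(-55) = 1.
Multiplying through by 106: s = 43·106 = 4558, t = (-55)·106 = -5830 is a solution.
The general solution is s = 4558 + 240k, t = -5830 − 307k; taking k = -18 gives the smaller pair s = 238, t = -304.
Indeed 614·238 + 480·(-304) = 146132 − 145920 = 212.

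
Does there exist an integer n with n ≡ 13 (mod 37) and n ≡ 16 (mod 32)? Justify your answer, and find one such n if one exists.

The moduli 37 and 32 are coprime, so by the Chinese Remainder Theorem a unique solution modulo 1184 exists.
Any solution of the first congruence is n = 13 + 37t; substituting into the second, 37t ≡ 16 − 13 ≡ 3 (mod 32).
37 ≡ 5 (mod 32), so this reads 5t ≡ 3 (mod 32). Note 5·13 = 65 ≡ 1 (mod 32) (as 65 − 1 = 2·32), so 5⁻¹ ≡ 13.
Therefore t ≡ 13·3 = 39 ≡ 7 (mod 32).
Taking t = 7 gives n = 13 + 37·7 = 272.
Check: 272 mod 37 = 13, 272 mod 32 = 16. ✓

n = 272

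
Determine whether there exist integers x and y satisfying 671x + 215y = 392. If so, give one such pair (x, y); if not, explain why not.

Since gcd(671, 215) = 1, every integer is an integer combination of 671 and 215.
Euclidean algorithm: 671 = 3·215 + 26, 215 = 8·26 + 7, 26 = 3·7 + 5, 7 = 1·5 + 2, 5 = 2·2 + 1, 2 = 2·1 + 0.
Working back up the chain: 1 = 5 − 2·2 = 5 − 2·(7 − 1·5) = −2·7 + 3·5 = −2·7 + 3·(26 − 3·7) = 3·26 − 11·7 = 3·26 − 11·(215 − 8·26) = −11·215 + 91·26 = −11·215 + 91·(671 − 3·215) = 91·671 − 284·215. So 671·91 + 215·(-284) = 1.
Times 392: 671·35672 + 215·(-111328) = 392, so (35672, -111328) solves it.
The general solution is x = 35672 + 215k, y = -111328 − 671k; taking k = -165 gives the smaller pair x = 197, y = -613.
Check: 671·197 + 215·(-613) = 132187 − 131795 = 392. ✓

x = 197, y = -613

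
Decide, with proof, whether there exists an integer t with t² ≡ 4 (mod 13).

Take t = 2. Then 2² = 4, and since 0 ≤ 4 < 13 this is already reduced: 2² ≡ 4 (mod 13).

t = 2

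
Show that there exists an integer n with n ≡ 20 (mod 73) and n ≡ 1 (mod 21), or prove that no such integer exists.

n = 1261

gcd(73, 21) = 1, so the Chinese Remainder Theorem guarantees exactly one residue class mod 1533 satisfying both.
Any solution of the first congruence is n = 20 + 73t; substituting into the second, 73t ≡ 1 − 20 ≡ 2 (mod 21).
73 ≡ 10 (mod 21), so this reads 10t ≡ 2 (mod 21). Since 10·19 = 190 = 9·21 + 1, the inverse of 10 mod 21 is 19.
Therefore t ≡ 19·2 = 38 ≡ 17 (mod 21).
Taking t = 17 gives n = 20 + 73·17 = 1261.
Verify: 1261 = 17·73 + 20 and 1261 = 60·21 + 1. ✓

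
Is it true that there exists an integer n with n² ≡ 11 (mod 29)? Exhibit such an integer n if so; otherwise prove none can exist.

No such integer exists.

29 is prime, so by Euler's criterion 11 is a square mod 29 iff 11^((29−1)/2) = 11^14 ≡ 1 (mod 29).
Repeated squaring mod 29: 11^2 = 121 ≡ 5; 11^4 ≡ 5² = 25 ≡ 25; 11^8 ≡ 25² = 625 ≡ 16.
Since 14 = 8 + 4 + 2, 11^14 ≡ 16 · 25 · 5; multiplying out mod 29: 16·25 = 400 ≡ 23, then 23·5 = 115 ≡ 28. Thus 11^14 ≡ 28 ≡ −1 (mod 29).
By Euler's criterion 11 is a quadratic non-residue mod 29: no n satisfies n² ≡ 11 (mod 29).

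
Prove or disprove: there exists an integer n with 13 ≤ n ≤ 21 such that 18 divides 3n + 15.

At n = 13 we get 3·13 + 15 = 54, and 54 = 18·3.

n = 13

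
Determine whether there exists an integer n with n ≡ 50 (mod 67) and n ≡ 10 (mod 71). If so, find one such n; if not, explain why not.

n = 720

The moduli 67 and 71 are coprime, so by the Chinese Remainder Theorem a unique solution modulo 4757 exists.
Any solution of the first congruence is n = 50 + 67t; substituting into the second, 67t ≡ 10 − 50 ≡ 31 (mod 71).
Invert 67 mod 71 by the Euclidean algorithm: 71 = 1·67 + 4, 67 = 16·4 + 3, 4 = 1·3 + 1, 3 = 3·1 + 0; back-substituting, 1 = 4 − 1·3 = 4 − (67 − 16·4) = −67 + 17·4 = −67 + 17·(71 − 1·67) = 17·71 − 18·67. Hence 67·(-18) ≡ 1, so 67⁻¹ ≡ -18 ≡ 53 (mod 71).
Multiplying by 53: t ≡ 53·31 = 1643 ≡ 10 (mod 71).
With t = 10: n = 50 + 67·10 = 720.
Check: 720 mod 67 = 50, 720 mod 71 = 10. ✓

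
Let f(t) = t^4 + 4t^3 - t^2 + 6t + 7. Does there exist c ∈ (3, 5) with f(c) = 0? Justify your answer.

The endpoint values f(3) = 205 and f(5) = 1137 are both positive. Claim: f(t) > 0 for every t in (3, 5).
Substitute t = 3 + u, where 0 < u < 2 on the interval. Expanding, f(3 + u) = u^4 + 16u^3 + 89u^2 + 216u + 205.
The nonzero coefficients here are all positive, so for u > 0 every term is positive (or zero), and the constant term 205 is strictly positive.
So f is strictly positive on (3, 5); no root exists in the interval.

No.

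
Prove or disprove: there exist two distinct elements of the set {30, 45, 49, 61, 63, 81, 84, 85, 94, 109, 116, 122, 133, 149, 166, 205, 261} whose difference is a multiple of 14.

Both 49 and 63 leave remainder 7 on division by 14; their difference 14 = 1·14 is a multiple of 14.

The pair (49, 63) works.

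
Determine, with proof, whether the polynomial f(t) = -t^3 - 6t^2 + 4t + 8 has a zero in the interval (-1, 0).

f(-1) = -1 and f(0) = 8, which have opposite signs.
f is continuous everywhere (it is a polynomial), in particular on [-1, 0].
By the Intermediate Value Theorem, f takes the value 0 somewhere in the open interval.

Yes, f has a root in the interval.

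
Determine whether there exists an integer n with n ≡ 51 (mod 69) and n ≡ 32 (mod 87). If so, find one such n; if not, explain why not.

Reduce both congruences modulo 3, which divides 69 and 87: they say n ≡ 51 (mod 3) and n ≡ 32 (mod 3).
But 51 mod 3 = 0 while 32 mod 3 = 2, a contradiction.
Hence the system has no solution.

No such integer exists.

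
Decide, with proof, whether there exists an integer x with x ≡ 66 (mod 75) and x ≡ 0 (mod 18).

Here gcd(75, 18) = 3, and both 66 and 0 leave remainder 0 mod 3, so the system is consistent.
Step through x = 66, 66 + 75, 66 + 2·75, …: the values 66, 141, 216 reduce mod 18 to 12, 15, 0. The value 216 hits 0.
Check: 216 mod 75 = 66, 216 mod 18 = 0. ✓

x = 216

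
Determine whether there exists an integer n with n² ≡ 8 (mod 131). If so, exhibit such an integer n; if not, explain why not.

Apply Euler's criterion with the prime 131: 8 is a quadratic residue iff 8^65 ≡ 1 (mod 131), and a non-residue iff it is ≡ −1.
Repeated squaring mod 131: 8^2 = 64 ≡ 64; 8^4 ≡ 64² = 4096 ≡ 35; 8^8 ≡ 35² = 1225 ≡ 46; 8^16 ≡ 46² = 2116 ≡ 20; 8^32 ≡ 20² = 400 ≡ 7; 8^64 ≡ 7² = 49 ≡ 49.
Since 65 = 64 + 1, 8^65 ≡ 49 · 8; multiplying out mod 131: 49·8 = 392 ≡ 130. Thus 8^65 ≡ 130 ≡ −1 (mod 131).
The value −1 means 8 is a non-residue modulo 131, so n² ≡ 8 (mod 131) is impossible.

No, no such integer exists.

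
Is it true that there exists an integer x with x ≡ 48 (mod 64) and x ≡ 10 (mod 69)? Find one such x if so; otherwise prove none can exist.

x = 3184

gcd(64, 69) = 1, so the Chinese Remainder Theorem guarantees exactly one residue class mod 4416 satisfying both.
Write x = 48 + 64t and require 48 + 64t ≡ 10 (mod 69), i.e. 64t ≡ 31 (mod 69).
To invert 64 modulo 69: 69 = 1·64 + 5, 64 = 12·5 + 4, 5 = 1·4 + 1, 4 = 4·1 + 0, and unwinding, 1 = 5 − 1·4 = 5 − (64 − 12·5) = −64 + 13·5 = −64 + 13·(69 − 1·64) = 13·69 − 14·64. Thus 64⁻¹ ≡ -14 ≡ 55 (mod 69).
Multiplying by 55: t ≡ 55·31 = 1705 ≡ 49 (mod 69).
With t = 49: x = 48 + 64·49 = 3184.
Verify: 3184 = 49·64 + 48 and 3184 = 46·69 + 10. ✓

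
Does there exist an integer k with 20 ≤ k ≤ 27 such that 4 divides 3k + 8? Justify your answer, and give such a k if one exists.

k = 20

Try k = 20: 3·20 + 8 = 68 = 17·4, which is divisible by 4.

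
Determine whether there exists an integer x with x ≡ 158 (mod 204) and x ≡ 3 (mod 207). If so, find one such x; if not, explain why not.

There is no such integer.

gcd(204, 207) = 3. If x ≡ 158 (mod 204) and x ≡ 3 (mod 207), then x ≡ 158 (mod 3) and x ≡ 3 (mod 3).
But 158 mod 3 = 2 while 3 mod 3 = 0, a contradiction.
Hence the system has no solution.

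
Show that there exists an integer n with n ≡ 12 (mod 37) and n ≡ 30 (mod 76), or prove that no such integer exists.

Since 37 and 76 share no common factor, CRT says the pair of congruences has a solution (unique mod 2812).
Any solution of the first congruence is n = 12 + 37t; substituting into the second, 37t ≡ 30 − 12 ≡ 18 (mod 76).
Since 37·37 = 1369 = 18·76 + 1, the inverse of 37 mod 76 is 37.
Multiplying by 37: t ≡ 37·18 = 666 ≡ 58 (mod 76).
With t = 58: n = 12 + 37·58 = 2158.
Verify: 2158 = 58·37 + 12 and 2158 = 28·76 + 30. ✓

n = 2158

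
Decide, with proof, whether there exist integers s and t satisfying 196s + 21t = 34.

No, no such integers exist.

Both 196 and 21 are divisible by gcd(196, 21) = 7, hence so is any combination 196s + 21t.
But 34 is not a multiple of 7 (it leaves remainder 6).
Hence no integers s, t satisfy the equation.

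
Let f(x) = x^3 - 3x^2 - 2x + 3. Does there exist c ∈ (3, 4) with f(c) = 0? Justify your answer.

f(3) = -3 and f(4) = 11, which have opposite signs.
As a polynomial, f is continuous on every closed interval.
By the Intermediate Value Theorem f must vanish at some point of (3, 4).

Yes, such a c exists.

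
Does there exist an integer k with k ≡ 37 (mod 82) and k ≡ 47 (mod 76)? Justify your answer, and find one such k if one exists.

Here gcd(82, 76) = 2, and both 37 and 47 leave remainder 1 mod 2, so the system is consistent.
Put k = 37 + 82t, so we need 82t ≡ 10 (mod 76), equivalently (divide by 2) 41t ≡ 5 (mod 38).
41 ≡ 3 (mod 38), so this reads 3t ≡ 5 (mod 38). Note 3·13 = 39 ≡ 1 (mod 38) (as 39 − 1 = 1·38), so 3⁻¹ ≡ 13.
Multiplying by 13: t ≡ 13·5 = 65 ≡ 27 (mod 38).
Then k = 37 + 82·27 = 2251.
Verify: 2251 = 27·82 + 37 and 2251 = 29·76 + 47. ✓

k = 2251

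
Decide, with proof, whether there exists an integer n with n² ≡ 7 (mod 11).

There is no such integer.

Since (11 − n)² ≡ n² (mod 11), it suffices to square n = 0, 1, …, 5: the residues are 0, 1, 4, 9, 5, 3.
The set of squares mod 11 is therefore {0, 1, 3, 4, 5, 9}, which does not contain 7.
Therefore n² ≡ 7 (mod 11) has no solution.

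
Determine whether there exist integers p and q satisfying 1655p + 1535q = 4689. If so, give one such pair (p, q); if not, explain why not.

gcd(1655, 1535) = 5, so every integer of the form 1655p + 1535q is a multiple of 5.
But 4689 = 5·937 + 4, so 5 ∤ 4689.
Therefore 1655p + 1535q = 4689 has no solution in integers.

No, no such integers exist.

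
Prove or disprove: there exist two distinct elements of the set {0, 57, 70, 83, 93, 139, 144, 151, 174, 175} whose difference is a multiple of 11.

There is no such pair.

Reduce each element modulo 11: 0↦0, 57↦2, 70↦4, 83↦6, 93↦5, 139↦7, 144↦1, 151↦8, 174↦9, 175↦10.
All 10 residues are distinct, so no two elements differ by a multiple of 11.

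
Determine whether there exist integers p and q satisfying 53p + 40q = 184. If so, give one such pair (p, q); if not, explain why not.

p = 8, q = -6

Since gcd(53, 40) = 1, every integer is an integer combination of 53 and 40.
Run the Euclidean algorithm on 53 and 40: 53 = 1·40 + 13, 40 = 3·13 + 1, 13 = 13·1 + 0.
Unwinding: 1 = 40 − 3·13 = 40 − 3·(53 − 1·40) = −3·53 + 4·40, i.e. 53·(-3) + 40·4 = 1.
Multiplying through by 184: p = (-3)·184 = -552, q = 4·184 = 736 is a solution.
Adding 14·40 to p and subtracting 14·53 from q gives the tidier solution (8, -6).
Check: 53·8 + 40·(-6) = 424 − 240 = 184. ✓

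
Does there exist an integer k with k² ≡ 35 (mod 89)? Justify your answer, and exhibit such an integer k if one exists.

Apply Euler's criterion with the prime 89: 35 is a quadratic residue iff 35^44 ≡ 1 (mod 89), and a non-residue iff it is ≡ −1.
Squaring successively (mod 89): 35^2 = 1225 ≡ 68; 35^4 ≡ 68² = 4624 ≡ 85; 35^8 ≡ 85² = 7225 ≡ 16; 35^16 ≡ 16² = 256 ≡ 78; 35^32 ≡ 78² = 6084 ≡ 32.
Since 44 = 32 + 8 + 4, 35^44 ≡ 32 · 16 · 85; multiplying out mod 89: 32·16 = 512 ≡ 67, then 67·85 = 5695 ≡ 88. Thus 35^44 ≡ 88 ≡ −1 (mod 89).
The value −1 means 35 is a non-residue modulo 89, so k² ≡ 35 (mod 89) is impossible.

No, no such integer exists.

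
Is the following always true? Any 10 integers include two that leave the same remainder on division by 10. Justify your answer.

No; for instance {36, 37, 38, 39, 40, 41, 42, 43, 44, 45} is a counterexample.

Consider the 10 integers 36, 37, …, 45. They lie in distinct residue classes modulo 10, since 10 ≤ 10.
So no two of them leave the same remainder on division by 10; the claim fails for this set.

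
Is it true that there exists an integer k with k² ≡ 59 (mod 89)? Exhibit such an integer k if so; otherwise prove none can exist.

No, no such integer exists.

Apply Euler's criterion with the prime 89: 59 is a quadratic residue iff 59^44 ≡ 1 (mod 89), and a non-residue iff it is ≡ −1.
Squaring successively (mod 89): 59^2 = 3481 ≡ 10; 59^4 ≡ 10² = 100 ≡ 11; 59^8 ≡ 11² = 121 ≡ 32; 59^16 ≡ 32² = 1024 ≡ 45; 59^32 ≡ 45² = 2025 ≡ 67.
Since 44 = 32 + 8 + 4, 59^44 ≡ 67 · 32 · 11; multiplying out mod 89: 67·32 = 2144 ≡ 8, then 8·11 = 88 ≡ 88. Thus 59^44 ≡ 88 ≡ −1 (mod 89).
The value −1 means 59 is a non-residue modulo 89, so k² ≡ 59 (mod 89) is impossible.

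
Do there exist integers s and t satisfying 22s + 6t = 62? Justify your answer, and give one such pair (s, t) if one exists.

s = 2, t = 3

Since gcd(22, 6) = 2 and 62 = 2·31, Bézout's identity guarantees a solution.
Dividing through by 2 reduces the equation to 11s + 3t = 31.
Run the Euclidean algorithm on 11 and 3: 11 = 3·3 + 2, 3 = 1·2 + 1, 2 = 2·1 + 0.
Back-substituting, 1 = 3 − 1·2 = 3 − (11 − 3·3) = −11 + 4·3; that is, 11·(-1) + 3·4 = 1.
Scaling by 31 gives the particular solution (s, t) = (-31, 124).
The general solution is s = -31 + 3k, t = 124 − 11k; taking k = 11 gives the smaller pair s = 2, t = 3.
Indeed 22·2 + 6·3 = 44 + 18 = 62.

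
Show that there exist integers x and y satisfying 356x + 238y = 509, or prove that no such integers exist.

Both 356 and 238 are divisible by gcd(356, 238) = 2, hence so is any combination 356x + 238y.
But 509 = 2·254 + 1, so 2 ∤ 509.
Hence no integers x, y satisfy the equation.

No such integers exist.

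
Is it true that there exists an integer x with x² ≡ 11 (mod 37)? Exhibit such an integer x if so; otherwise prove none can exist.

x = 14 works: 14² = 196, and 196 − 11 = 185 = 5·37.

x = 14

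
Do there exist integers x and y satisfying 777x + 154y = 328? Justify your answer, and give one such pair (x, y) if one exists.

No such integers exist.

gcd(777, 154) = 7, so every integer of the form 777x + 154y is a multiple of 7.
However 328 leaves remainder 6 on division by 7.
So the equation is unsolvable over ℤ.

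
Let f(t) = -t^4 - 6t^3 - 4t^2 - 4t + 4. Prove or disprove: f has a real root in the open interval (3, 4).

f(3) = -287 and f(4) = -716, both negative, so a sign-change argument is unavailable; we show f keeps this sign on the whole interval.
Shift to the endpoint 3: with t = 3 + u (0 < u < 1), one computes f(3 + u) = -u^4 - 18u^3 - 112u^2 - 298u - 287.
All 5 nonzero coefficients of this polynomial in u are negative; hence for u > 0 the value is a sum of negative terms (the constant -287 among them).
Therefore f(t) < 0 throughout (3, 4), and f has no zero there.

No such root exists.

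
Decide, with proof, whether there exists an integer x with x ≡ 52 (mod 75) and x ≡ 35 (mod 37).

gcd(75, 37) = 1, so the Chinese Remainder Theorem guarantees exactly one residue class mod 2775 satisfying both.
Write x = 52 + 75t and require 52 + 75t ≡ 35 (mod 37), i.e. 75t ≡ 20 (mod 37).
75 ≡ 1 (mod 37), so this reads 1t ≡ 20 (mod 37). So t ≡ 20 (mod 37).
With t = 20: x = 52 + 75·20 = 1552.
Check: 1552 mod 75 = 52, 1552 mod 37 = 35. ✓

x = 1552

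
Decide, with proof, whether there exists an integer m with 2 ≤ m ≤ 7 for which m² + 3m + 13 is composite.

The values for m = 2, 3, …, 7 are 23, 31, 41, 53, 67, 83, and each of these is prime.
So no value in the range makes the expression composite.

There is no such integer m in that range.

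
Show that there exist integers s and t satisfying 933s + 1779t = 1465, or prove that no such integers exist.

No such integers exist.

Both 933 and 1779 are divisible by gcd(933, 1779) = 3, hence so is any combination 933s + 1779t.
However 1465 leaves remainder 1 on division by 3.
Hence no integers s, t satisfy the equation.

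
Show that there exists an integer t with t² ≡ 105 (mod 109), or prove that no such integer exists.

t = 66

Take t = 66. Then 66² = 4356 = 39·109 + 105, so 66² ≡ 105 (mod 109).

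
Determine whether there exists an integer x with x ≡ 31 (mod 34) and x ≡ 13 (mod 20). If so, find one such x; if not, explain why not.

The moduli are not coprime: gcd(34, 20) = 2. Compatibility requires 2 ∣ (13 − 31) = -18, which holds, so solutions exist.
Step through x = 31, 31 + 34, 31 + 2·34, …: the values 31, 65, 99, 133 reduce mod 20 to 11, 5, 19, 13. The value 133 hits 13.
Indeed 133 ≡ 31 (mod 34) and 133 ≡ 13 (mod 20).

x = 133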